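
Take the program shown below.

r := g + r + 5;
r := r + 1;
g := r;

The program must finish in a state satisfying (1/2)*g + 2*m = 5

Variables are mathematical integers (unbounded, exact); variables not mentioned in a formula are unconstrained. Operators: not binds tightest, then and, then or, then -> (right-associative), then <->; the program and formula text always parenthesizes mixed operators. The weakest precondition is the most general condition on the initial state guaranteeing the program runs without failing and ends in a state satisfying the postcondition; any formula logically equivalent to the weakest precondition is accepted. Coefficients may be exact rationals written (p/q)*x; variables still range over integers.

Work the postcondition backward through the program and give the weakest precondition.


Working backward. After the program, (1/2)*g + 2*m = 5 must hold.
Before g := r: 2*m + (1/2)*r = 5
Before r := r + 1: 2*m + (1/2)*r = 9/2
Before r := g + r + 5: (1/2)*g + 2*m + (1/2)*r = 2
Answer: WP = (1/2)*g + 2*m + (1/2)*r = 2


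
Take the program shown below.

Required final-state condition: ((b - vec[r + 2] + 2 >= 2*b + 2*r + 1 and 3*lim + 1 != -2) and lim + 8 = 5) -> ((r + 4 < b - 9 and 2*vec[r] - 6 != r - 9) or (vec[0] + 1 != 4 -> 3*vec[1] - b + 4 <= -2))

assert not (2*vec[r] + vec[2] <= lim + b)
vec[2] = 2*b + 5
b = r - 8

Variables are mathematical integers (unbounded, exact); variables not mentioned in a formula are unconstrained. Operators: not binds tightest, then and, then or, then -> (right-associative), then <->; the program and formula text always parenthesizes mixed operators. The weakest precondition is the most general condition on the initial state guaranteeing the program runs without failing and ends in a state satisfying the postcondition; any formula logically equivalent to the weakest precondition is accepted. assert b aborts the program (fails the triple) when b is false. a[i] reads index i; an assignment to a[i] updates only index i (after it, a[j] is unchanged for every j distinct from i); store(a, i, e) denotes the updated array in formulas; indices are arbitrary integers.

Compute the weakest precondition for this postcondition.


Working backward. After the program, the postcondition ((b - vec[r + 2] + 2 >= 2*b + 2*r + 1 and 3*lim + 1 != -2) and lim + 8 = 5) -> ((r + 4 < b - 9 and 2*vec[r] - 6 != r - 9) or (vec[0] + 1 != 4 -> 3*vec[1] - b + 4 <= -2)) must hold; in canonical form it is (vec[r + 2] + b + 2*r <= 1 and 3*lim != -3 and lim = -3) -> ((r < b - 13 and 2*vec[r] != r - 3) or (vec[0] != 3 -> 3*vec[1] <= b - 6)).
Before b := r - 8: (vec[r + 2] + 3*r <= 9 and 3*lim != -3 and lim = -3) -> (vec[0] != 3 -> 3*vec[1] <= r - 14)
Before vec[2] := 2*b + 5: (store(vec, 2, 2*b + 5)[r + 2] + 3*r <= 9 and 3*lim != -3 and lim = -3) -> (vec[0] != 3 -> 3*vec[1] <= r - 14)
Before assert not (2*vec[r] + vec[2] <= lim + b): (not (vec[2] + 2*vec[r] <= b + lim)) and ((store(vec, 2, 2*b + 5)[r + 2] + 3*r <= 9 and 3*lim != -3 and lim = -3) -> (vec[0] != 3 -> 3*vec[1] <= r - 14))
Answer: WP = (not (vec[2] + 2*vec[r] <= b + lim)) and ((store(vec, 2, 2*b + 5)[r + 2] + 3*r <= 9 and 3*lim != -3 and lim = -3) -> (vec[0] != 3 -> 3*vec[1] <= r - 14))


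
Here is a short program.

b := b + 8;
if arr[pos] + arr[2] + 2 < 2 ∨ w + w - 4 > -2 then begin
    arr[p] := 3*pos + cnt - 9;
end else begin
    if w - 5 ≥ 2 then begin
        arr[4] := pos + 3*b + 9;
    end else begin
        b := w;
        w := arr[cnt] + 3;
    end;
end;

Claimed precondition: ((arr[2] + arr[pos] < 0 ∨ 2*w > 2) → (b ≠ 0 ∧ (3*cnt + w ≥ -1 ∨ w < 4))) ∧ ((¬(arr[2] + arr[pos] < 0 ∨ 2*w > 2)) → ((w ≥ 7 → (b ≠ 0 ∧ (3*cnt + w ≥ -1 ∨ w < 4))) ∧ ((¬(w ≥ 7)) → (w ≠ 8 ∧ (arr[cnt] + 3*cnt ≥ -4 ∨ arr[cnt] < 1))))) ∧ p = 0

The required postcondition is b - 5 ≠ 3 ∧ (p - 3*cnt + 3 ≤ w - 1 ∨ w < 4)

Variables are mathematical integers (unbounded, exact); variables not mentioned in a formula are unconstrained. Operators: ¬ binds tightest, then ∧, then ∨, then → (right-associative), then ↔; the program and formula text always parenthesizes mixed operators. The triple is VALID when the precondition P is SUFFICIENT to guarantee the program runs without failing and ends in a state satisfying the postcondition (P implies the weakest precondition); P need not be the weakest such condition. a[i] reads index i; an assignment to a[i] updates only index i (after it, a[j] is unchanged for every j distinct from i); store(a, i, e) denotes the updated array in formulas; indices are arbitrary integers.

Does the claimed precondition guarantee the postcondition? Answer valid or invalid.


Working backward. After the program, the postcondition b - 5 ≠ 3 ∧ (p - 3*cnt + 3 ≤ w - 1 ∨ w < 4) must hold; in canonical form it is b ≠ 8 ∧ (p ≤ 3*cnt + w - 4 ∨ w < 4).
Then branch requires b ≠ 8 ∧ (p ≤ 3*cnt + w - 4 ∨ w < 4); else branch requires (w ≥ 7 → (b ≠ 8 ∧ (p ≤ 3*cnt + w - 4 ∨ w < 4))) ∧ ((¬(w ≥ 7)) → (w ≠ 8 ∧ (p ≤ arr[cnt] + 3*cnt - 1 ∨ arr[cnt] < 1))).
Before the if: ((arr[2] + arr[pos] < 0 ∨ 2*w > 2) → (b ≠ 8 ∧ (p ≤ 3*cnt + w - 4 ∨ w < 4))) ∧ ((¬(arr[2] + arr[pos] < 0 ∨ 2*w > 2)) → ((w ≥ 7 → (b ≠ 8 ∧ (p ≤ 3*cnt + w - 4 ∨ w < 4))) ∧ ((¬(w ≥ 7)) → (w ≠ 8 ∧ (p ≤ arr[cnt] + 3*cnt - 1 ∨ arr[cnt] < 1)))))
Before b := b + 8: ((arr[2] + arr[pos] < 0 ∨ 2*w > 2) → (b ≠ 0 ∧ (p ≤ 3*cnt + w - 4 ∨ w < 4))) ∧ ((¬(arr[2] + arr[pos] < 0 ∨ 2*w > 2)) → ((w ≥ 7 → (b ≠ 0 ∧ (p ≤ 3*cnt + w - 4 ∨ w < 4))) ∧ ((¬(w ≥ 7)) → (w ≠ 8 ∧ (p ≤ arr[cnt] + 3*cnt - 1 ∨ arr[cnt] < 1)))))
The weakest precondition is ((arr[2] + arr[pos] < 0 ∨ 2*w > 2) → (b ≠ 0 ∧ (p ≤ 3*cnt + w - 4 ∨ w < 4))) ∧ ((¬(arr[2] + arr[pos] < 0 ∨ 2*w > 2)) → ((w ≥ 7 → (b ≠ 0 ∧ (p ≤ 3*cnt + w - 4 ∨ w < 4))) ∧ ((¬(w ≥ 7)) → (w ≠ 8 ∧ (p ≤ arr[cnt] + 3*cnt - 1 ∨ arr[cnt] < 1))))).
Check whether ((arr[2] + arr[pos] < 0 ∨ 2*w > 2) → (b ≠ 0 ∧ (3*cnt + w ≥ -1 ∨ w < 4))) ∧ ((¬(arr[2] + arr[pos] < 0 ∨ 2*w > 2)) → ((w ≥ 7 → (b ≠ 0 ∧ (3*cnt + w ≥ -1 ∨ w < 4))) ∧ ((¬(w ≥ 7)) → (w ≠ 8 ∧ (arr[cnt] + 3*cnt ≥ -4 ∨ arr[cnt] < 1))))) ∧ p = 0 implies it.
Countermodel: at the initial state arr = {[-1] = 3, [2] = 7040, [4] = 0, elsewhere 3}, b = 0, cnt = -1, p = 0, pos = 4, w = 0, the precondition holds but the weakest precondition fails.
Answer: invalid


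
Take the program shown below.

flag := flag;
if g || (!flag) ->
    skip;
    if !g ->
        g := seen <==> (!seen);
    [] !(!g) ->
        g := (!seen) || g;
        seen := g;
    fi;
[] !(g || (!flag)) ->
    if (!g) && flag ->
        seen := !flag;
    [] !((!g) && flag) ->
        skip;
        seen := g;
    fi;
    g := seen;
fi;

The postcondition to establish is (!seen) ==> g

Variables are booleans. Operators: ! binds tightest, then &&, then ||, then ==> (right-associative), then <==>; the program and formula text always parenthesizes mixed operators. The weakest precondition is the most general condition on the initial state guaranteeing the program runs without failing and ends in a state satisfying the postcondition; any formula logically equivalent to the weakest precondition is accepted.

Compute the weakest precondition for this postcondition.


Working backward. After the program, (!seen) ==> g must hold.
Then branch requires ((!g) ==> ((!seen) ==> (seen <==> (!seen)))) && (g ==> ((!((!seen) || g)) ==> ((!seen) || g))); else branch requires (((!g) && flag) ==> (flag ==> (!flag))) && ((!((!g) && flag)) ==> ((!g) ==> g)).
Before the if: ((g || (!flag)) ==> (((!g) ==> ((!seen) ==> (seen <==> (!seen)))) && (g ==> ((!((!seen) || g)) ==> ((!seen) || g))))) && ((!(g || (!flag))) ==> ((((!g) && flag) ==> (flag ==> (!flag))) && ((!((!g) && flag)) ==> ((!g) ==> g))))
Before flag := flag: ((g || (!flag)) ==> (((!g) ==> ((!seen) ==> (seen <==> (!seen)))) && (g ==> ((!((!seen) || g)) ==> ((!seen) || g))))) && ((!(g || (!flag))) ==> ((((!g) && flag) ==> (flag ==> (!flag))) && ((!((!g) && flag)) ==> ((!g) ==> g))))
Answer: WP = ((g || (!flag)) ==> (((!g) ==> ((!seen) ==> (seen <==> (!seen)))) && (g ==> ((!((!seen) || g)) ==> ((!seen) || g))))) && ((!(g || (!flag))) ==> ((((!g) && flag) ==> (flag ==> (!flag))) && ((!((!g) && flag)) ==> ((!g) ==> g))))


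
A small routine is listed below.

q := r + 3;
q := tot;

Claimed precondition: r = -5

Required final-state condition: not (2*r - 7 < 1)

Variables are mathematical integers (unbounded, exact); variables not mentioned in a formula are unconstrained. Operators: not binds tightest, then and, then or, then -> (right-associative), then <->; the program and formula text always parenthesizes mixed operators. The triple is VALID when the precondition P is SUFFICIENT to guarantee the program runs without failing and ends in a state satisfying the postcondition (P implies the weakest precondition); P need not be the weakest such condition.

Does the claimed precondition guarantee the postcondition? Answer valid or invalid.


Working backward. After the program, the postcondition not (2*r - 7 < 1) must hold; in canonical form it is not (2*r < 8).
Before q := tot: not (2*r < 8)
Before q := r + 3: not (2*r < 8)
The weakest precondition is not (2*r < 8).
Check whether r = -5 implies it.
Countermodel: at the initial state r = -5, the precondition holds but the weakest precondition fails.
Answer: invalid


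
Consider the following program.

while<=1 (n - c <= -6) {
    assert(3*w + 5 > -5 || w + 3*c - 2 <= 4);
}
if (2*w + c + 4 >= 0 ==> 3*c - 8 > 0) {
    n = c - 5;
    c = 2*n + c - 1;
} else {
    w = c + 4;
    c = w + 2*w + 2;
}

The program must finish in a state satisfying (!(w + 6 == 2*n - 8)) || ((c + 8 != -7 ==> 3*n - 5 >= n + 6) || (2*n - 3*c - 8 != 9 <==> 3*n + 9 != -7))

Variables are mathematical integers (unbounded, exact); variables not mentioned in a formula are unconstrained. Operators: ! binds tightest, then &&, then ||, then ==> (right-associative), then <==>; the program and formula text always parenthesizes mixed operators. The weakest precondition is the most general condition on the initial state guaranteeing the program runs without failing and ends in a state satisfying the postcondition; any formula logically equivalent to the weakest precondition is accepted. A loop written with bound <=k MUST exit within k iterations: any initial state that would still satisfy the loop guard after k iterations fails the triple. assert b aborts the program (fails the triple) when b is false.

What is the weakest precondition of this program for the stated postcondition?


Working backward. After the program, the postcondition (!(w + 6 == 2*n - 8)) || ((c + 8 != -7 ==> 3*n - 5 >= n + 6) || (2*n - 3*c - 8 != 9 <==> 3*n + 9 != -7)) must hold; in canonical form it is (!(w == 2*n - 14)) || (c != -15 ==> 2*n >= 11) || (2*n != 3*c + 17 <==> 3*n != -16).
Then branch requires (!(w == 2*c - 24)) || (3*c != -4 ==> 2*c >= 21) || (7*c != 6 <==> 3*c != -1); else branch requires (!(c == 2*n - 18)) || (3*c != -29 ==> 2*n >= 11) || (2*n != 9*c + 59 <==> 3*n != -16).
Before the if: ((c + 2*w >= -4 ==> 3*c > 8) ==> ((!(w == 2*c - 24)) || (3*c != -4 ==> 2*c >= 21) || (7*c != 6 <==> 3*c != -1))) && ((!(c + 2*w >= -4 ==> 3*c > 8)) ==> ((!(c == 2*n - 18)) || (3*c != -29 ==> 2*n >= 11) || (2*n != 9*c + 59 <==> 3*n != -16)))
Before the loop (bound <=1), unroll the exhaustion recursion (WP_0 = exit-now case; WP_j = one more guarded iteration, up to j = 1):
  WP_0: (!(n <= c - 6)) && ((c + 2*w >= -4 ==> 3*c > 8) ==> ((!(w == 2*c - 24)) || (3*c != -4 ==> 2*c >= 21) || (7*c != 6 <==> 3*c != -1))) && ((!(c + 2*w >= -4 ==> 3*c > 8)) ==> ((!(c == 2*n - 18)) || (3*c != -29 ==> 2*n >= 11) || (2*n != 9*c + 59 <==> 3*n != -16)))
  WP_1: (n <= c - 6 ==> ((3*w > -10 || 3*c + w <= 6) && (!(n <= c - 6)) && ((c + 2*w >= -4 ==> 3*c > 8) ==> ((!(w == 2*c - 24)) || (3*c != -4 ==> 2*c >= 21) || (7*c != 6 <==> 3*c != -1))) && ((!(c + 2*w >= -4 ==> 3*c > 8)) ==> ((!(c == 2*n - 18)) || (3*c != -29 ==> 2*n >= 11) || (2*n != 9*c + 59 <==> 3*n != -16))))) && ((!(n <= c - 6)) ==> (((c + 2*w >= -4 ==> 3*c > 8) ==> ((!(w == 2*c - 24)) || (3*c != -4 ==> 2*c >= 21) || (7*c != 6 <==> 3*c != -1))) && ((!(c + 2*w >= -4 ==> 3*c > 8)) ==> ((!(c == 2*n - 18)) || (3*c != -29 ==> 2*n >= 11) || (2*n != 9*c + 59 <==> 3*n != -16)))))
So before the loop: (n <= c - 6 ==> ((3*w > -10 || 3*c + w <= 6) && (!(n <= c - 6)) && ((c + 2*w >= -4 ==> 3*c > 8) ==> ((!(w == 2*c - 24)) || (3*c != -4 ==> 2*c >= 21) || (7*c != 6 <==> 3*c != -1))) && ((!(c + 2*w >= -4 ==> 3*c > 8)) ==> ((!(c == 2*n - 18)) || (3*c != -29 ==> 2*n >= 11) || (2*n != 9*c + 59 <==> 3*n != -16))))) && ((!(n <= c - 6)) ==> (((c + 2*w >= -4 ==> 3*c > 8) ==> ((!(w == 2*c - 24)) || (3*c != -4 ==> 2*c >= 21) || (7*c != 6 <==> 3*c != -1))) && ((!(c + 2*w >= -4 ==> 3*c > 8)) ==> ((!(c == 2*n - 18)) || (3*c != -29 ==> 2*n >= 11) || (2*n != 9*c + 59 <==> 3*n != -16)))))
Answer: WP = (n <= c - 6 ==> ((3*w > -10 || 3*c + w <= 6) && (!(n <= c - 6)) && ((c + 2*w >= -4 ==> 3*c > 8) ==> ((!(w == 2*c - 24)) || (3*c != -4 ==> 2*c >= 21) || (7*c != 6 <==> 3*c != -1))) && ((!(c + 2*w >= -4 ==> 3*c > 8)) ==> ((!(c == 2*n - 18)) || (3*c != -29 ==> 2*n >= 11) || (2*n != 9*c + 59 <==> 3*n != -16))))) && ((!(n <= c - 6)) ==> (((c + 2*w >= -4 ==> 3*c > 8) ==> ((!(w == 2*c - 24)) || (3*c != -4 ==> 2*c >= 21) || (7*c != 6 <==> 3*c != -1))) && ((!(c + 2*w >= -4 ==> 3*c > 8)) ==> ((!(c == 2*n - 18)) || (3*c != -29 ==> 2*n >= 11) || (2*n != 9*c + 59 <==> 3*n != -16)))))


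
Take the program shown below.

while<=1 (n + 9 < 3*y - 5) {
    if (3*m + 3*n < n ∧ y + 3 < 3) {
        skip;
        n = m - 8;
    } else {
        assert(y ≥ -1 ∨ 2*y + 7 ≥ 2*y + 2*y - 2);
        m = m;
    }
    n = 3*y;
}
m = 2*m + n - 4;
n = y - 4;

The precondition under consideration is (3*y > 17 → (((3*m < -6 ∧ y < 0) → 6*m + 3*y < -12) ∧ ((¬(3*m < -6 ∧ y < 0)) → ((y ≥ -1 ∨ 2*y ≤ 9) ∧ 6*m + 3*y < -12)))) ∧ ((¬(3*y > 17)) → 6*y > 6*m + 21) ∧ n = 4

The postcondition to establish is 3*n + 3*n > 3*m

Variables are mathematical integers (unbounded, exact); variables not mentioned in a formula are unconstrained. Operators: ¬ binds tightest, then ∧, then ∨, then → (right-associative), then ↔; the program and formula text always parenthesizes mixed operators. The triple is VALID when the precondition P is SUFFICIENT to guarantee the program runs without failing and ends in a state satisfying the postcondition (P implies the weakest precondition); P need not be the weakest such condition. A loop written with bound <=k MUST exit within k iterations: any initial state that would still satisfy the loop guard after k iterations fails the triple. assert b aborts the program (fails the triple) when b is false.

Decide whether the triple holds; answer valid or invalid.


Working backward. After the program, the postcondition 3*n + 3*n > 3*m must hold; in canonical form it is 6*n > 3*m.
Before n := y - 4: 6*y > 3*m + 24
Before m := 2*m + n - 4: 6*y > 6*m + 3*n + 12
Before the loop (bound <=1), unroll the exhaustion recursion (WP_0 = exit-now case; WP_j = one more guarded iteration, up to j = 1):
  WP_0: (¬(n < 3*y - 14)) ∧ 6*y > 6*m + 3*n + 12
  WP_1: (n < 3*y - 14 → (((3*m + 2*n < 0 ∧ y < 0) → 6*m + 3*y < -12) ∧ ((¬(3*m + 2*n < 0 ∧ y < 0)) → ((y ≥ -1 ∨ 2*y ≤ 9) ∧ 6*m + 3*y < -12)))) ∧ ((¬(n < 3*y - 14)) → 6*y > 6*m + 3*n + 12)
So before the loop: (n < 3*y - 14 → (((3*m + 2*n < 0 ∧ y < 0) → 6*m + 3*y < -12) ∧ ((¬(3*m + 2*n < 0 ∧ y < 0)) → ((y ≥ -1 ∨ 2*y ≤ 9) ∧ 6*m + 3*y < -12)))) ∧ ((¬(n < 3*y - 14)) → 6*y > 6*m + 3*n + 12)
The weakest precondition is (n < 3*y - 14 → (((3*m + 2*n < 0 ∧ y < 0) → 6*m + 3*y < -12) ∧ ((¬(3*m + 2*n < 0 ∧ y < 0)) → ((y ≥ -1 ∨ 2*y ≤ 9) ∧ 6*m + 3*y < -12)))) ∧ ((¬(n < 3*y - 14)) → 6*y > 6*m + 3*n + 12).
Check whether (3*y > 17 → (((3*m < -6 ∧ y < 0) → 6*m + 3*y < -12) ∧ ((¬(3*m < -6 ∧ y < 0)) → ((y ≥ -1 ∨ 2*y ≤ 9) ∧ 6*m + 3*y < -12)))) ∧ ((¬(3*y > 17)) → 6*y > 6*m + 21) ∧ n = 4 implies it.
Countermodel: at the initial state m = -6, n = 4, y = -2, the precondition holds but the weakest precondition fails.
Answer: invalid


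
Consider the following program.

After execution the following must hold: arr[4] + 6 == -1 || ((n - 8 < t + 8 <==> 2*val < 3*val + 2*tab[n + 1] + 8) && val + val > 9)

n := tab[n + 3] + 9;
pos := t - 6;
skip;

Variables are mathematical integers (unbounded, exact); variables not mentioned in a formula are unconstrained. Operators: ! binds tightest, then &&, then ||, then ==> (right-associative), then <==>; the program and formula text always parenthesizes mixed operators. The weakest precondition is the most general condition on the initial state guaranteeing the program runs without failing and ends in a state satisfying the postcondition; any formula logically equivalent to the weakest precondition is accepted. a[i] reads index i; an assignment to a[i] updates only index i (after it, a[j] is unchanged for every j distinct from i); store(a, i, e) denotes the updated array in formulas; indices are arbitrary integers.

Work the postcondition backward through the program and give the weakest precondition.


Working backward. After the program, the postcondition arr[4] + 6 == -1 || ((n - 8 < t + 8 <==> 2*val < 3*val + 2*tab[n + 1] + 8) && val + val > 9) must hold; in canonical form it is arr[4] == -7 || ((n < t + 16 <==> 2*tab[n + 1] + val > -8) && 2*val > 9).
Before skip: arr[4] == -7 || ((n < t + 16 <==> 2*tab[n + 1] + val > -8) && 2*val > 9)
Before pos := t - 6: arr[4] == -7 || ((n < t + 16 <==> 2*tab[n + 1] + val > -8) && 2*val > 9)
Before n := tab[n + 3] + 9: arr[4] == -7 || ((tab[n + 3] < t + 7 <==> 2*tab[tab[n + 3] + 10] + val > -8) && 2*val > 9)
Answer: WP = arr[4] == -7 || ((tab[n + 3] < t + 7 <==> 2*tab[tab[n + 3] + 10] + val > -8) && 2*val > 9)


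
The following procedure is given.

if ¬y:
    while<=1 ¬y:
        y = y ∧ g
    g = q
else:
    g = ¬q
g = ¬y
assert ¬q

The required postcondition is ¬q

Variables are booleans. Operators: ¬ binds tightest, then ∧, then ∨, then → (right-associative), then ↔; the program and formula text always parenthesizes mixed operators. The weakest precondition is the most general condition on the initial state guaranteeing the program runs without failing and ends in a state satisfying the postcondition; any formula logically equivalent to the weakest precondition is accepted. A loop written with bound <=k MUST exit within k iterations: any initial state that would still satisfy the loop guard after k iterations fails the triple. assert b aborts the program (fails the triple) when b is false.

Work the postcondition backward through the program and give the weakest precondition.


Working backward. After the program, ¬q must hold.
Before assert ¬q: ¬q
Before g := ¬y: ¬q
Then branch requires ((¬y) → (y ∧ g ∧ (¬q))) ∧ (y → (¬q)); else branch requires ¬q.
Before the if: ((¬y) → (((¬y) → (y ∧ g ∧ (¬q))) ∧ (y → (¬q)))) ∧ (y → (¬q))
Answer: WP = ((¬y) → (((¬y) → (y ∧ g ∧ (¬q))) ∧ (y → (¬q)))) ∧ (y → (¬q))


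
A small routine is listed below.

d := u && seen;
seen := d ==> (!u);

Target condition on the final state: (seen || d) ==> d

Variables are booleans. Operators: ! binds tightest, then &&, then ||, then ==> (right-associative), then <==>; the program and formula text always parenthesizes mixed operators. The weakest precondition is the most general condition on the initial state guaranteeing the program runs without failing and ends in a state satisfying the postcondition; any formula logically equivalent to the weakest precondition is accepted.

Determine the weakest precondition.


Working backward. After the program, (seen || d) ==> d must hold.
Before seen := d ==> (!u): ((d ==> (!u)) || d) ==> d
Before d := u && seen: (((u && seen) ==> (!u)) || (u && seen)) ==> (u && seen)
Answer: WP = (((u && seen) ==> (!u)) || (u && seen)) ==> (u && seen)


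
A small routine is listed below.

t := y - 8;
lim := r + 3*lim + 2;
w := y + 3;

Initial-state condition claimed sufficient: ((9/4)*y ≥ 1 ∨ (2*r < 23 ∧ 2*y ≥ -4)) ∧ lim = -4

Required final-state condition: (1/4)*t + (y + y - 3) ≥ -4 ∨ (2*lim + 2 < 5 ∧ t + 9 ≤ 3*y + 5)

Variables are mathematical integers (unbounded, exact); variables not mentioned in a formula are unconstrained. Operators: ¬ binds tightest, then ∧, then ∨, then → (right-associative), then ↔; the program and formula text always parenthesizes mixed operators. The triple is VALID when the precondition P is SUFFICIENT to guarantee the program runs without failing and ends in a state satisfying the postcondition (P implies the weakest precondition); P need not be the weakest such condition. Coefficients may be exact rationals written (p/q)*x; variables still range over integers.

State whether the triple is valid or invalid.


Working backward. After the program, the postcondition (1/4)*t + (y + y - 3) ≥ -4 ∨ (2*lim + 2 < 5 ∧ t + 9 ≤ 3*y + 5) must hold; in canonical form it is (1/4)*t + 2*y ≥ -1 ∨ (2*lim < 3 ∧ t ≤ 3*y - 4).
Before w := y + 3: (1/4)*t + 2*y ≥ -1 ∨ (2*lim < 3 ∧ t ≤ 3*y - 4)
Before lim := r + 3*lim + 2: (1/4)*t + 2*y ≥ -1 ∨ (6*lim + 2*r < -1 ∧ t ≤ 3*y - 4)
Before t := y - 8: (9/4)*y ≥ 1 ∨ (6*lim + 2*r < -1 ∧ 2*y ≥ -4)
The weakest precondition is (9/4)*y ≥ 1 ∨ (6*lim + 2*r < -1 ∧ 2*y ≥ -4).
Check whether ((9/4)*y ≥ 1 ∨ (2*r < 23 ∧ 2*y ≥ -4)) ∧ lim = -4 implies it.
Every state satisfying the precondition satisfies the weakest precondition: the implication holds.
Answer: valid


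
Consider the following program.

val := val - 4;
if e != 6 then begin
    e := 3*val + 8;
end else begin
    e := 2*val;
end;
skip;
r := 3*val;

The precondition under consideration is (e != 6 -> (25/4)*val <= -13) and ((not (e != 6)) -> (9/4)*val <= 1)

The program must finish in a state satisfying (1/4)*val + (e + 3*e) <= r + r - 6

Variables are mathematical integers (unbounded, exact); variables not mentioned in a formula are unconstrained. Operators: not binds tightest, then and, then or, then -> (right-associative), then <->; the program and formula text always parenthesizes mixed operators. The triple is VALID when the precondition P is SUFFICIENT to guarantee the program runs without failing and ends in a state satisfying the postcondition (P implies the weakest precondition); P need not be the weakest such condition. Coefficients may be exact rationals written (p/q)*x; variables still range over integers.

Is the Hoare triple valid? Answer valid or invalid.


Working backward. After the program, the postcondition (1/4)*val + (e + 3*e) <= r + r - 6 must hold; in canonical form it is 4*e + (1/4)*val <= 2*r - 6.
Before r := 3*val: 4*e <= (23/4)*val - 6
Before skip: 4*e <= (23/4)*val - 6
Then branch requires (25/4)*val <= -38; else branch requires (9/4)*val <= -6.
Before the if: (e != 6 -> (25/4)*val <= -38) and ((not (e != 6)) -> (9/4)*val <= -6)
Before val := val - 4: (e != 6 -> (25/4)*val <= -13) and ((not (e != 6)) -> (9/4)*val <= 3)
The weakest precondition is (e != 6 -> (25/4)*val <= -13) and ((not (e != 6)) -> (9/4)*val <= 3).
Check whether (e != 6 -> (25/4)*val <= -13) and ((not (e != 6)) -> (9/4)*val <= 1) implies it.
Every state satisfying the precondition satisfies the weakest precondition: the implication holds.
Answer: valid


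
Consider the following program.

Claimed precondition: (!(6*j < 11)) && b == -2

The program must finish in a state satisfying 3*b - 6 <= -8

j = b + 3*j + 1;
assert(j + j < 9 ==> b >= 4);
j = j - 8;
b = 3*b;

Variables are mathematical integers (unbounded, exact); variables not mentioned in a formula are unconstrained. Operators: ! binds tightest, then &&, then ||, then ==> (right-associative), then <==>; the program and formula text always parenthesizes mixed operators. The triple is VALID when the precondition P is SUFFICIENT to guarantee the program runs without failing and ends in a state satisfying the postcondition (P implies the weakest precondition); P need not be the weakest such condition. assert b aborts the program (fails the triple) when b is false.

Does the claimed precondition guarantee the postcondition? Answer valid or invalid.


Working backward. After the program, the postcondition 3*b - 6 <= -8 must hold; in canonical form it is 3*b <= -2.
Before b := 3*b: 9*b <= -2
Before j := j - 8: 9*b <= -2
Before assert j + j < 9 ==> b >= 4: (2*j < 9 ==> b >= 4) && 9*b <= -2
Before j := b + 3*j + 1: (2*b + 6*j < 7 ==> b >= 4) && 9*b <= -2
The weakest precondition is (2*b + 6*j < 7 ==> b >= 4) && 9*b <= -2.
Check whether (!(6*j < 11)) && b == -2 implies it.
Every state satisfying the precondition satisfies the weakest precondition: the implication holds.
Answer: valid


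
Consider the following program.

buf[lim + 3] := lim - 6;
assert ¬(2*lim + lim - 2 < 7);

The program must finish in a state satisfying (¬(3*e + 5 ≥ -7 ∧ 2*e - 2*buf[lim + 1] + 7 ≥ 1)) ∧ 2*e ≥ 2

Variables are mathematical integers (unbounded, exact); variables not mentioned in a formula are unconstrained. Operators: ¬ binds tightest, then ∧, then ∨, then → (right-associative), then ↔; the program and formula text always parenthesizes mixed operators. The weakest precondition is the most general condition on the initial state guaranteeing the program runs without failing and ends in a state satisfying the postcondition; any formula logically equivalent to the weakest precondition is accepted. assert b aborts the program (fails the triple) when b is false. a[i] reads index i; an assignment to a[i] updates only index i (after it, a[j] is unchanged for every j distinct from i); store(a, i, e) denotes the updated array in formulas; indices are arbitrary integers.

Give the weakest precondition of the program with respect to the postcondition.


Working backward. After the program, the postcondition (¬(3*e + 5 ≥ -7 ∧ 2*e - 2*buf[lim + 1] + 7 ≥ 1)) ∧ 2*e ≥ 2 must hold; in canonical form it is (¬(3*e ≥ -12 ∧ 2*e ≥ 2*buf[lim + 1] - 6)) ∧ 2*e ≥ 2.
Before assert ¬(2*lim + lim - 2 < 7): (¬(3*lim < 9)) ∧ (¬(3*e ≥ -12 ∧ 2*e ≥ 2*buf[lim + 1] - 6)) ∧ 2*e ≥ 2
Before buf[lim + 3] := lim - 6: (¬(3*lim < 9)) ∧ (¬(3*e ≥ -12 ∧ 2*e ≥ 2*store(buf, lim + 3, lim - 6)[lim + 1] - 6)) ∧ 2*e ≥ 2
Answer: WP = (¬(3*lim < 9)) ∧ (¬(3*e ≥ -12 ∧ 2*e ≥ 2*store(buf, lim + 3, lim - 6)[lim + 1] - 6)) ∧ 2*e ≥ 2


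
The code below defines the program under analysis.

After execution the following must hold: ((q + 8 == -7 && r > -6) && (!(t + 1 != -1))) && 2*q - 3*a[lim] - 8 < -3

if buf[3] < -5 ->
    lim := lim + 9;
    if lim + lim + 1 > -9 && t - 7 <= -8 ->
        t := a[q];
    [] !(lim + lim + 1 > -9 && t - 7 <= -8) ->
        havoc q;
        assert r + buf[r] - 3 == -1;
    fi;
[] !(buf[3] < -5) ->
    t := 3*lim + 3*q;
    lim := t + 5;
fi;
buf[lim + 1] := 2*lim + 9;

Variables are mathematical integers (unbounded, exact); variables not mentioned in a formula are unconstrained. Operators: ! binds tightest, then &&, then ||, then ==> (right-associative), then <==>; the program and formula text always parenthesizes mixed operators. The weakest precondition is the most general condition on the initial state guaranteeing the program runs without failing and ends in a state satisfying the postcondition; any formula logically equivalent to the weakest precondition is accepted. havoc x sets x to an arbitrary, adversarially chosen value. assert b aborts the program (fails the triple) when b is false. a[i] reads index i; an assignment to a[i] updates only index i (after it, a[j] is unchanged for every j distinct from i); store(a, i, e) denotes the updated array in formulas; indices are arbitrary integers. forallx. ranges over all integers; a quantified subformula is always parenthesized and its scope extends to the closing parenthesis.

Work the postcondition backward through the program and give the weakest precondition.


Working backward. After the program, the postcondition ((q + 8 == -7 && r > -6) && (!(t + 1 != -1))) && 2*q - 3*a[lim] - 8 < -3 must hold; in canonical form it is q == -15 && r > -6 && (!(t != -2)) && 2*q < 3*a[lim] + 5.
Before buf[lim + 1] := 2*lim + 9: q == -15 && r > -6 && (!(t != -2)) && 2*q < 3*a[lim] + 5
Then branch requires ((2*lim > -28 && t <= -1) ==> (q == -15 && r > -6 && (!(a[q] != -2)) && 2*q < 3*a[lim + 9] + 5)) && ((!(2*lim > -28 && t <= -1)) ==> (forall q_1. (buf[r] + r == 2 && q_1 == -15 && r > -6 && (!(t != -2)) && 2*q_1 < 3*a[lim + 9] + 5))); else branch requires q == -15 && r > -6 && (!(3*lim + 3*q != -2)) && 2*q < 3*a[3*lim + 3*q + 5] + 5.
Before the if: (buf[3] < -5 ==> (((2*lim > -28 && t <= -1) ==> (q == -15 && r > -6 && (!(a[q] != -2)) && 2*q < 3*a[lim + 9] + 5)) && ((!(2*lim > -28 && t <= -1)) ==> (forall q_1. (buf[r] + r == 2 && q_1 == -15 && r > -6 && (!(t != -2)) && 2*q_1 < 3*a[lim + 9] + 5))))) && ((!(buf[3] < -5)) ==> (q == -15 && r > -6 && (!(3*lim + 3*q != -2)) && 2*q < 3*a[3*lim + 3*q + 5] + 5))
Answer: WP = (buf[3] < -5 ==> (((2*lim > -28 && t <= -1) ==> (q == -15 && r > -6 && (!(a[q] != -2)) && 2*q < 3*a[lim + 9] + 5)) && ((!(2*lim > -28 && t <= -1)) ==> (forall q_1. (buf[r] + r == 2 && q_1 == -15 && r > -6 && (!(t != -2)) && 2*q_1 < 3*a[lim + 9] + 5))))) && ((!(buf[3] < -5)) ==> (q == -15 && r > -6 && (!(3*lim + 3*q != -2)) && 2*q < 3*a[3*lim + 3*q + 5] + 5))


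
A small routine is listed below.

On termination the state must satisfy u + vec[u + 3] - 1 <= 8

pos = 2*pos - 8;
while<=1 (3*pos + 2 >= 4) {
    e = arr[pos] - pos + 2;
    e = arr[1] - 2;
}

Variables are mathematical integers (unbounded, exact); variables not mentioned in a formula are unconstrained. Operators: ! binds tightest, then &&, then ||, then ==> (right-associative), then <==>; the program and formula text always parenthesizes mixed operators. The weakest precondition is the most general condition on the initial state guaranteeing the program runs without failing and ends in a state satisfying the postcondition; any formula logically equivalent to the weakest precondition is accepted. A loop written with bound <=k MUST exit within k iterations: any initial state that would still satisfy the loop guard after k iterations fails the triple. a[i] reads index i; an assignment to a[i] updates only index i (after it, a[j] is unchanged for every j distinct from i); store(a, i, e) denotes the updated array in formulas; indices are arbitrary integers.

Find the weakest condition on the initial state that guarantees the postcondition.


Working backward. After the program, the postcondition u + vec[u + 3] - 1 <= 8 must hold; in canonical form it is vec[u + 3] + u <= 9.
Before the loop (bound <=1), unroll the exhaustion recursion (WP_0 = exit-now case; WP_j = one more guarded iteration, up to j = 1):
  WP_0: (!(3*pos >= 2)) && vec[u + 3] + u <= 9
  WP_1: (3*pos >= 2 ==> ((!(3*pos >= 2)) && vec[u + 3] + u <= 9)) && ((!(3*pos >= 2)) ==> vec[u + 3] + u <= 9)
So before the loop: (3*pos >= 2 ==> ((!(3*pos >= 2)) && vec[u + 3] + u <= 9)) && ((!(3*pos >= 2)) ==> vec[u + 3] + u <= 9)
Before pos := 2*pos - 8: (6*pos >= 26 ==> ((!(6*pos >= 26)) && vec[u + 3] + u <= 9)) && ((!(6*pos >= 26)) ==> vec[u + 3] + u <= 9)
Answer: WP = (6*pos >= 26 ==> ((!(6*pos >= 26)) && vec[u + 3] + u <= 9)) && ((!(6*pos >= 26)) ==> vec[u + 3] + u <= 9)


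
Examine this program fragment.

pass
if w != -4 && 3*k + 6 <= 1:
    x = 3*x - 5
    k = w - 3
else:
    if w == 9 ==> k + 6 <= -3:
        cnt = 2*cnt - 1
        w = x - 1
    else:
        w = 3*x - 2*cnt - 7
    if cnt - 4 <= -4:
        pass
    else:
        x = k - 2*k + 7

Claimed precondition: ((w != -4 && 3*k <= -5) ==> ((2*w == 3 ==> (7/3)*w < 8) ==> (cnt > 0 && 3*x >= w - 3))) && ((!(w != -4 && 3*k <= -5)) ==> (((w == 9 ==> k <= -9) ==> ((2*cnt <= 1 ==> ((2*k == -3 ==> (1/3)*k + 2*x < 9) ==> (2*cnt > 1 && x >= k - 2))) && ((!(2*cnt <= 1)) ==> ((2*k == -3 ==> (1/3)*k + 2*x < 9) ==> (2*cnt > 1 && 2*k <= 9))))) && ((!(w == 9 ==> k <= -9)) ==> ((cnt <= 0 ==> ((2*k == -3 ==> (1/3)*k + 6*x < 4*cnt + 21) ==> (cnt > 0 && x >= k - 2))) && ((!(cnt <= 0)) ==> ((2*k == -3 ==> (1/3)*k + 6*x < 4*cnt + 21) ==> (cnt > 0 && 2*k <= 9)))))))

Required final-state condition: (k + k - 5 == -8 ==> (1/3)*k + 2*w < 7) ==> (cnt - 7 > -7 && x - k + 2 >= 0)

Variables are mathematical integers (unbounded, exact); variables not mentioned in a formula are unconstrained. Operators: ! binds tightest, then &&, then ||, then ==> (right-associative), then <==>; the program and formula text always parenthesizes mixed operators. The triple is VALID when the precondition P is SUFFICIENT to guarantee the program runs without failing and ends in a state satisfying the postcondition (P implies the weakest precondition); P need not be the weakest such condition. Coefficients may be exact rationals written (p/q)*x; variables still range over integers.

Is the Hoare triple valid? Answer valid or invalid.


Working backward. After the program, the postcondition (k + k - 5 == -8 ==> (1/3)*k + 2*w < 7) ==> (cnt - 7 > -7 && x - k + 2 >= 0) must hold; in canonical form it is (2*k == -3 ==> (1/3)*k + 2*w < 7) ==> (cnt > 0 && x >= k - 2).
Then branch requires (2*w == 3 ==> (7/3)*w < 8) ==> (cnt > 0 && 3*x >= w); else branch requires ((w == 9 ==> k <= -9) ==> ((2*cnt <= 1 ==> ((2*k == -3 ==> (1/3)*k + 2*x < 9) ==> (2*cnt > 1 && x >= k - 2))) && ((!(2*cnt <= 1)) ==> ((2*k == -3 ==> (1/3)*k + 2*x < 9) ==> (2*cnt > 1 && 2*k <= 9))))) && ((!(w == 9 ==> k <= -9)) ==> ((cnt <= 0 ==> ((2*k == -3 ==> (1/3)*k + 6*x < 4*cnt + 21) ==> (cnt > 0 && x >= k - 2))) && ((!(cnt <= 0)) ==> ((2*k == -3 ==> (1/3)*k + 6*x < 4*cnt + 21) ==> (cnt > 0 && 2*k <= 9))))).
Before the if: ((w != -4 && 3*k <= -5) ==> ((2*w == 3 ==> (7/3)*w < 8) ==> (cnt > 0 && 3*x >= w))) && ((!(w != -4 && 3*k <= -5)) ==> (((w == 9 ==> k <= -9) ==> ((2*cnt <= 1 ==> ((2*k == -3 ==> (1/3)*k + 2*x < 9) ==> (2*cnt > 1 && x >= k - 2))) && ((!(2*cnt <= 1)) ==> ((2*k == -3 ==> (1/3)*k + 2*x < 9) ==> (2*cnt > 1 && 2*k <= 9))))) && ((!(w == 9 ==> k <= -9)) ==> ((cnt <= 0 ==> ((2*k == -3 ==> (1/3)*k + 6*x < 4*cnt + 21) ==> (cnt > 0 && x >= k - 2))) && ((!(cnt <= 0)) ==> ((2*k == -3 ==> (1/3)*k + 6*x < 4*cnt + 21) ==> (cnt > 0 && 2*k <= 9)))))))
Before skip: ((w != -4 && 3*k <= -5) ==> ((2*w == 3 ==> (7/3)*w < 8) ==> (cnt > 0 && 3*x >= w))) && ((!(w != -4 && 3*k <= -5)) ==> (((w == 9 ==> k <= -9) ==> ((2*cnt <= 1 ==> ((2*k == -3 ==> (1/3)*k + 2*x < 9) ==> (2*cnt > 1 && x >= k - 2))) && ((!(2*cnt <= 1)) ==> ((2*k == -3 ==> (1/3)*k + 2*x < 9) ==> (2*cnt > 1 && 2*k <= 9))))) && ((!(w == 9 ==> k <= -9)) ==> ((cnt <= 0 ==> ((2*k == -3 ==> (1/3)*k + 6*x < 4*cnt + 21) ==> (cnt > 0 && x >= k - 2))) && ((!(cnt <= 0)) ==> ((2*k == -3 ==> (1/3)*k + 6*x < 4*cnt + 21) ==> (cnt > 0 && 2*k <= 9)))))))
The weakest precondition is ((w != -4 && 3*k <= -5) ==> ((2*w == 3 ==> (7/3)*w < 8) ==> (cnt > 0 && 3*x >= w))) && ((!(w != -4 && 3*k <= -5)) ==> (((w == 9 ==> k <= -9) ==> ((2*cnt <= 1 ==> ((2*k == -3 ==> (1/3)*k + 2*x < 9) ==> (2*cnt > 1 && x >= k - 2))) && ((!(2*cnt <= 1)) ==> ((2*k == -3 ==> (1/3)*k + 2*x < 9) ==> (2*cnt > 1 && 2*k <= 9))))) && ((!(w == 9 ==> k <= -9)) ==> ((cnt <= 0 ==> ((2*k == -3 ==> (1/3)*k + 6*x < 4*cnt + 21) ==> (cnt > 0 && x >= k - 2))) && ((!(cnt <= 0)) ==> ((2*k == -3 ==> (1/3)*k + 6*x < 4*cnt + 21) ==> (cnt > 0 && 2*k <= 9))))))).
Check whether ((w != -4 && 3*k <= -5) ==> ((2*w == 3 ==> (7/3)*w < 8) ==> (cnt > 0 && 3*x >= w - 3))) && ((!(w != -4 && 3*k <= -5)) ==> (((w == 9 ==> k <= -9) ==> ((2*cnt <= 1 ==> ((2*k == -3 ==> (1/3)*k + 2*x < 9) ==> (2*cnt > 1 && x >= k - 2))) && ((!(2*cnt <= 1)) ==> ((2*k == -3 ==> (1/3)*k + 2*x < 9) ==> (2*cnt > 1 && 2*k <= 9))))) && ((!(w == 9 ==> k <= -9)) ==> ((cnt <= 0 ==> ((2*k == -3 ==> (1/3)*k + 6*x < 4*cnt + 21) ==> (cnt > 0 && x >= k - 2))) && ((!(cnt <= 0)) ==> ((2*k == -3 ==> (1/3)*k + 6*x < 4*cnt + 21) ==> (cnt > 0 && 2*k <= 9))))))) implies it.
Countermodel: at the initial state cnt = 1, k = -2, w = -5, x = -2, the precondition holds but the weakest precondition fails.
Answer: invalid


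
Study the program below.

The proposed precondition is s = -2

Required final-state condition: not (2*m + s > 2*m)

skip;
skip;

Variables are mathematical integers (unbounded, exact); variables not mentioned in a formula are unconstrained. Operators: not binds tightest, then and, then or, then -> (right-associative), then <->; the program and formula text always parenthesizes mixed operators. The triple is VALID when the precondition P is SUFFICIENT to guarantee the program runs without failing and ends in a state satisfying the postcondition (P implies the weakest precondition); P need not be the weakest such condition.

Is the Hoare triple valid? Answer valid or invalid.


Working backward. After the program, the postcondition not (2*m + s > 2*m) must hold; in canonical form it is not (s > 0).
Before skip: not (s > 0)
Before skip: not (s > 0)
The weakest precondition is not (s > 0).
Check whether s = -2 implies it.
Every state satisfying the precondition satisfies the weakest precondition: the implication holds.
Answer: valid


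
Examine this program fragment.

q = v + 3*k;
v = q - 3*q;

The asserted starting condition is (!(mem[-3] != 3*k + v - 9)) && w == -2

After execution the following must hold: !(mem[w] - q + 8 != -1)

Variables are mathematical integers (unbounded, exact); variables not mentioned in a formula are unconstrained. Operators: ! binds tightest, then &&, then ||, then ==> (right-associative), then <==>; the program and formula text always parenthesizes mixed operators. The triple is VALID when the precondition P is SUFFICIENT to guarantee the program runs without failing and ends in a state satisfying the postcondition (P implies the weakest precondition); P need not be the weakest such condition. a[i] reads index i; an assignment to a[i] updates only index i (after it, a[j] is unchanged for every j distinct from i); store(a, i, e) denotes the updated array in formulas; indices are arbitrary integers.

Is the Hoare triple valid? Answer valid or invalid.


Working backward. After the program, the postcondition !(mem[w] - q + 8 != -1) must hold; in canonical form it is !(mem[w] != q - 9).
Before v := q - 3*q: !(mem[w] != q - 9)
Before q := v + 3*k: !(mem[w] != 3*k + v - 9)
The weakest precondition is !(mem[w] != 3*k + v - 9).
Check whether (!(mem[-3] != 3*k + v - 9)) && w == -2 implies it.
Countermodel: at the initial state k = 0, mem = {[-3] = 3, [-2] = 2, elsewhere 3}, v = 12, w = -2, the precondition holds but the weakest precondition fails.
Answer: invalid


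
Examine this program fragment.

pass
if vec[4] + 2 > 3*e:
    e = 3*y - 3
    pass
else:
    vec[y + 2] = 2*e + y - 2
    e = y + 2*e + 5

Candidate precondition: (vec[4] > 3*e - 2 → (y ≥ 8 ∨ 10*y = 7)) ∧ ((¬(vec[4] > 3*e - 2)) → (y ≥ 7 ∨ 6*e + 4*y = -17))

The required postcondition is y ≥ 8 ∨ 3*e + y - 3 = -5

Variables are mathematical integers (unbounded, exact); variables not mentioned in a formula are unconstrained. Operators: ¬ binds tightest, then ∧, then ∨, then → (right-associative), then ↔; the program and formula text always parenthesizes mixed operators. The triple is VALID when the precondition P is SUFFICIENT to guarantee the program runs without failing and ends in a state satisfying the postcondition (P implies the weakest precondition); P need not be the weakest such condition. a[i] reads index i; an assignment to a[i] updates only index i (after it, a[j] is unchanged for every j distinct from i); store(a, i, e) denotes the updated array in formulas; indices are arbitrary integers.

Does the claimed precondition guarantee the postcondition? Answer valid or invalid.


Working backward. After the program, the postcondition y ≥ 8 ∨ 3*e + y - 3 = -5 must hold; in canonical form it is y ≥ 8 ∨ 3*e + y = -2.
Then branch requires y ≥ 8 ∨ 10*y = 7; else branch requires y ≥ 8 ∨ 6*e + 4*y = -17.
Before the if: (vec[4] > 3*e - 2 → (y ≥ 8 ∨ 10*y = 7)) ∧ ((¬(vec[4] > 3*e - 2)) → (y ≥ 8 ∨ 6*e + 4*y = -17))
Before skip: (vec[4] > 3*e - 2 → (y ≥ 8 ∨ 10*y = 7)) ∧ ((¬(vec[4] > 3*e - 2)) → (y ≥ 8 ∨ 6*e + 4*y = -17))
The weakest precondition is (vec[4] > 3*e - 2 → (y ≥ 8 ∨ 10*y = 7)) ∧ ((¬(vec[4] > 3*e - 2)) → (y ≥ 8 ∨ 6*e + 4*y = -17)).
Check whether (vec[4] > 3*e - 2 → (y ≥ 8 ∨ 10*y = 7)) ∧ ((¬(vec[4] > 3*e - 2)) → (y ≥ 7 ∨ 6*e + 4*y = -17)) implies it.
Countermodel: at the initial state e = 0, vec = {[4] = -2, elsewhere -2}, y = 7, the precondition holds but the weakest precondition fails.
Answer: invalid
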